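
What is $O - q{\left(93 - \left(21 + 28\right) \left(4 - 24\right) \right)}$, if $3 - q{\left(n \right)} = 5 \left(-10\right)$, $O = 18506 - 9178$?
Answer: $9275$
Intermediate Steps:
$O = 9328$ ($O = 18506 - 9178 = 9328$)
$q{\left(n \right)} = 53$ ($q{\left(n \right)} = 3 - 5 \left(-10\right) = 3 - -50 = 3 + 50 = 53$)
$O - q{\left(93 - \left(21 + 28\right) \left(4 - 24\right) \right)} = 9328 - 53 = 9275$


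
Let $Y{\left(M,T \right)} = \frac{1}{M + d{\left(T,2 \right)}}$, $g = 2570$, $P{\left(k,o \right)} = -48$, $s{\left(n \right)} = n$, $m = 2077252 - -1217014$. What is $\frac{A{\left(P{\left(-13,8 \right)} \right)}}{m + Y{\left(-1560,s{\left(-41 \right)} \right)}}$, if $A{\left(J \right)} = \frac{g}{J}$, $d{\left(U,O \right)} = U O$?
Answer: $- \frac{1054985}{64910217252} \approx -1.6253 \cdot 10^{-5}$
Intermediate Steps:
$m = 3294266$ ($m = 2077252 + 1217014 = 3294266$)
$d{\left(U,O \right)} = O U$
$Y{\left(M,T \right)} = \frac{1}{M + 2 T}$
$A{\left(J \right)} = \frac{2570}{J}$
$\frac{A{\left(P{\left(-13,8 \right)} \right)}}{m + Y{\left(-1560,s{\left(-41 \right)} \right)}} = \frac{2570 \frac{1}{-48}}{3294266 + \frac{1}{-1560 + 2 \left(-41\right)}} = \frac{2570 \left(- \frac{1}{48}\right)}{3294266 + \frac{1}{-1560 - 82}} = - \frac{1285}{24 \left(3294266 + \frac{1}{-1642}\right)} = - \frac{1285}{24 \left(3294266 - \frac{1}{1642}\right)} = - \frac{1285}{24 \cdot \frac{5409184771}{1642}} = \left(- \frac{1285}{24}\right) \frac{1642}{5409184771} = - \frac{1054985}{64910217252}$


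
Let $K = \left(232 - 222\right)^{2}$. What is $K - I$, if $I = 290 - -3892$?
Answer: $-4082$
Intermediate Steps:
$I = 4182$ ($I = 290 + 3892 = 4182$)
$K = 100$ ($K = 10^{2} = 100$)
$K - I = 100 - 4182 = -4082$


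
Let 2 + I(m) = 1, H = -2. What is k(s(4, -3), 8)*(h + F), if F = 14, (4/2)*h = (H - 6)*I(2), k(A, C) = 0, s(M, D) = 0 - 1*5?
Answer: 0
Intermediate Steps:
s(M, D) = -5 (s(M, D) = 0 - 5 = -5)
I(m) = -1 (I(m) = -2 + 1 = -1)
h = 4 (h = ((-2 - 6)*(-1))/2 = (-8*(-1))/2 = (½)*8 = 4)
k(s(4, -3), 8)*(h + F) = 0*(4 + 14) = 0*18 = 0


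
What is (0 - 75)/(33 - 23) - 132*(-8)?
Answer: 2097/2 ≈ 1048.5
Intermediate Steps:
(0 - 75)/(33 - 23) - 132*(-8) = -75/10 + 1056 = -75*1/10 + 1056 = -15/2 + 1056 = 2097/2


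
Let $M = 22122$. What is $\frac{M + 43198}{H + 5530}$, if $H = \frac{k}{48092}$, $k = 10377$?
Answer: $\frac{3141369440}{265959137} \approx 11.811$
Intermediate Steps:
$H = \frac{10377}{48092} \approx 0.21577$
$\frac{M + 43198}{H + 5530} = \frac{22122 + 43198}{\frac{10377}{48092} + 5530} = \frac{65320}{\frac{265959137}{48092}} = 65320 \cdot \frac{48092}{265959137} = \frac{3141369440}{265959137}$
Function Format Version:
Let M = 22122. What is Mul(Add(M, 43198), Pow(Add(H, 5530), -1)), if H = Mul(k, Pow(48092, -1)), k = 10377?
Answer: Rational(3141369440, 265959137) ≈ 11.811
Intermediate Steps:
H = Rational(10377, 48092) (H = Mul(10377, Pow(48092, -1)) = Mul(10377, Rational(1, 48092)) = Rational(10377, 48092) ≈ 0.21577)
Mul(Add(M, 43198), Pow(Add(H, 5530), -1)) = Mul(Add(22122, 43198), Pow(Add(Rational(10377, 48092), 5530), -1)) = Mul(65320, Pow(Rational(265959137, 48092), -1)) = Mul(65320, Rational(48092, 265959137)) = Rational(3141369440, 265959137)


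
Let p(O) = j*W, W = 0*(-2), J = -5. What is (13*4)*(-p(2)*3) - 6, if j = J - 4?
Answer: -6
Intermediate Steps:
j = -9 (j = -5 - 4 = -9)
W = 0
p(O) = 0 (p(O) = -9*0 = 0)
(13*4)*(-p(2)*3) - 6 = (13*4)*(-1*0*3) - 6 = 52*(0*3) - 6 = 52*0 - 6 = 0 - 6 = -6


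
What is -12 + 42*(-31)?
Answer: -1314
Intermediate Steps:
-12 + 42*(-31) = -12 - 1302 = -1314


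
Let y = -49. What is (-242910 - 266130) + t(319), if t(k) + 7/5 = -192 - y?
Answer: -2545922/5 ≈ -5.0918e+5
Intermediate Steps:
t(k) = -722/5 (t(k) = -7/5 + (-192 - 1*(-49)) = -7/5 + (-192 + 49) = -7/5 - 143 = -722/5)
(-242910 - 266130) + t(319) = (-242910 - 266130) - 722/5 = -509040 - 722/5 = -2545922/5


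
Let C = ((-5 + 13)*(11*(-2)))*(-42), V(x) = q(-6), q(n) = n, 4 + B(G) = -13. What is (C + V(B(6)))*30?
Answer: 221580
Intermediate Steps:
B(G) = -17 (B(G) = -4 - 13 = -17)
V(x) = -6
C = 7392 (C = (8*(-22))*(-42) = -176*(-42) = 7392)
(C + V(B(6)))*30 = (7392 - 6)*30 = 7386*30 = 221580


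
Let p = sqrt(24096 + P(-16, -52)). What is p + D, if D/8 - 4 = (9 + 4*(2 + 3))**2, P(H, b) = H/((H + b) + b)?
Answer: 6760 + sqrt(5421630)/15 ≈ 6915.2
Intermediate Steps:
P(H, b) = H/(H + 2*b)
p = sqrt(5421630)/15 (p = sqrt(24096 - 16/(-16 + 2*(-52))) = sqrt(24096 - 16/(-16 - 104)) = sqrt(24096 - 16/(-120)) = sqrt(24096 - 16*(-1/120)) = sqrt(24096 + 2/15) = sqrt(361442/15) = sqrt(5421630)/15 ≈ 155.23)
D = 6760 (D = 32 + 8*(9 + 4*(2 + 3))**2 = 32 + 8*(9 + 4*5)**2 = 32 + 8*(9 + 20)**2 = 32 + 8*29**2 = 32 + 8*841 = 32 + 6728 = 6760)
p + D = sqrt(5421630)/15 + 6760 = 6760 + sqrt(5421630)/15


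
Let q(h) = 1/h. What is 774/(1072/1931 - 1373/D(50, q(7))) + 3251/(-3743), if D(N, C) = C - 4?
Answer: 90616275199/69574079255 ≈ 1.3024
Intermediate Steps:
q(h) = 1/h
D(N, C) = -4 + C
774/(1072/1931 - 1373/D(50, q(7))) + 3251/(-3743) = 774/(1072/1931 - 1373/(-4 + 1/7)) + 3251/(-3743) = 774/(1072*(1/1931) - 1373/(-4 + 1/7)) + 3251*(-1/3743) = 774/(1072/1931 - 1373/(-27/7)) - 3251/3743 = 774/(1072/1931 - 1373*(-7/27)) - 3251/3743 = 774/(1072/1931 + 9611/27) - 3251/3743 = 774/(18587785/52137) - 3251/3743 = 774*(52137/18587785) - 3251/3743 = 40354038/18587785 - 3251/3743 = 90616275199/69574079255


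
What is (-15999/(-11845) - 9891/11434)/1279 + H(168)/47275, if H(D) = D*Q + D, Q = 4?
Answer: 5944647247173/327563366784970 ≈ 0.018148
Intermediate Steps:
H(D) = 5*D (H(D) = D*4 + D = 4*D + D = 5*D)
(-15999/(-11845) - 9891/11434)/1279 + H(168)/47275 = (-15999/(-11845) - 9891/11434)/1279 + (5*168)/47275 = (-15999*(-1/11845) - 9891*1/11434)*(1/1279) + 840*(1/47275) = (15999/11845 - 9891/11434)*(1/1279) + 168/9455 = (65773671/135435730)*(1/1279) + 168/9455 = 65773671/173222298670 + 168/9455 = 5944647247173/327563366784970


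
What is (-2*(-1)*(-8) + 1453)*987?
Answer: 1418319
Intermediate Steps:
(-2*(-1)*(-8) + 1453)*987 = (2*(-8) + 1453)*987 = (-16 + 1453)*987 = 1437*987 = 1418319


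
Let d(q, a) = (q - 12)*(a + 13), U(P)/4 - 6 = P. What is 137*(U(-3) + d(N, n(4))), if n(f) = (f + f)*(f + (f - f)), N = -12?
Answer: -146316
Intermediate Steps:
U(P) = 24 + 4*P
n(f) = 2*f² (n(f) = (2*f)*(f + 0) = (2*f)*f = 2*f²)
d(q, a) = (-12 + q)*(13 + a)
137*(U(-3) + d(N, n(4))) = 137*((24 + 4*(-3)) + (-156 - 24*4² + 13*(-12) + (2*4²)*(-12))) = 137*((24 - 12) + (-156 - 24*16 - 156 + (2*16)*(-12))) = 137*(12 + (-156 - 12*32 - 156 + 32*(-12))) = 137*(12 + (-156 - 384 - 156 - 384)) = 137*(12 - 1080) = 137*(-1068) = -146316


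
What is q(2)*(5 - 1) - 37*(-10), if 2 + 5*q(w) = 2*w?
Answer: 1858/5 ≈ 371.60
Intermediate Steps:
q(w) = -2/5 + 2*w/5 (q(w) = -2/5 + (2*w)/5 = -2/5 + 2*w/5)
q(2)*(5 - 1) - 37*(-10) = (-2/5 + (2/5)*2)*(5 - 1) - 37*(-10) = (-2/5 + 4/5)*4 + 370 = (2/5)*4 + 370 = 8/5 + 370 = 1858/5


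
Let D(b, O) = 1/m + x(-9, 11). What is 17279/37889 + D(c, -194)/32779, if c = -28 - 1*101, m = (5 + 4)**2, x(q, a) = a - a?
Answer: 45877493510/100599046011 ≈ 0.45604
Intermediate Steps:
x(q, a) = 0
m = 81 (m = 9**2 = 81)
c = -129 (c = -28 - 101 = -129)
D(b, O) = 1/81 (D(b, O) = 1/81 + 0 = 1/81)
17279/37889 + D(c, -194)/32779 = 17279/37889 + (1/81)/32779 = 17279*(1/37889) + (1/81)*(1/32779) = 17279/37889 + 1/2655099 = 45877493510/100599046011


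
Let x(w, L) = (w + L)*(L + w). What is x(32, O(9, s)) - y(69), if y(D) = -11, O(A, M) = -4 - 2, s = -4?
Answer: 687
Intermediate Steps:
O(A, M) = -6
x(w, L) = (L + w)² (x(w, L) = (L + w)*(L + w) = (L + w)²)
x(32, O(9, s)) - y(69) = (-6 + 32)² - 1*(-11) = 26² + 11 = 676 + 11 = 687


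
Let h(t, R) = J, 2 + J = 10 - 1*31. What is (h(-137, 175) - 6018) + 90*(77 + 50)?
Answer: 5389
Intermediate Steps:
J = -23 (J = -2 + (10 - 1*31) = -2 + (10 - 31) = -2 - 21 = -23)
h(t, R) = -23
(h(-137, 175) - 6018) + 90*(77 + 50) = (-23 - 6018) + 90*(77 + 50) = -6041 + 90*127 = -6041 + 11430 = 5389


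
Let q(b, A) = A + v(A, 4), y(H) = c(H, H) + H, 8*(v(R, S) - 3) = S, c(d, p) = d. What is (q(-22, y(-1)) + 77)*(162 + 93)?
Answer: 40035/2 ≈ 20018.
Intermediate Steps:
v(R, S) = 3 + S/8
y(H) = 2*H (y(H) = H + H = 2*H)
q(b, A) = 7/2 + A (q(b, A) = A + (3 + (⅛)*4) = A + (3 + ½) = A + 7/2 = 7/2 + A)
(q(-22, y(-1)) + 77)*(162 + 93) = ((7/2 + 2*(-1)) + 77)*(162 + 93) = ((7/2 - 2) + 77)*255 = (3/2 + 77)*255 = (157/2)*255 = 40035/2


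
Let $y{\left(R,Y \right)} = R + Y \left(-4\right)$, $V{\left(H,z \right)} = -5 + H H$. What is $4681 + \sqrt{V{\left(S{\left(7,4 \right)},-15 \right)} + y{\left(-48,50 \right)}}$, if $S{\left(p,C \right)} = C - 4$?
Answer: $4681 + i \sqrt{253} \approx 4681.0 + 15.906 i$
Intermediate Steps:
$S{\left(p,C \right)} = -4 + C$ ($S{\left(p,C \right)} = C - 4 = -4 + C$)
$V{\left(H,z \right)} = -5 + H^{2}$
$y{\left(R,Y \right)} = R - 4 Y$
$4681 + \sqrt{V{\left(S{\left(7,4 \right)},-15 \right)} + y{\left(-48,50 \right)}} = 4681 + \sqrt{\left(-5 + \left(-4 + 4\right)^{2}\right) - 248} = 4681 + \sqrt{\left(-5 + 0^{2}\right) - 248} = 4681 + \sqrt{\left(-5 + 0\right) - 248} = 4681 + \sqrt{-5 - 248} = 4681 + \sqrt{-253} = 4681 + i \sqrt{253}$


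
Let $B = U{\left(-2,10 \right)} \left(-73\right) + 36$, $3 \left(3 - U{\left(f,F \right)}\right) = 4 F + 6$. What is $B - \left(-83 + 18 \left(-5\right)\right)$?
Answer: $\frac{3328}{3} \approx 1109.3$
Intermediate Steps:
$U{\left(f,F \right)} = 1 - \frac{4 F}{3}$ ($U{\left(f,F \right)} = 3 - \frac{4 F + 6}{3} = 3 - \frac{6 + 4 F}{3} = 3 - \left(2 + \frac{4 F}{3}\right) = 1 - \frac{4 F}{3}$)
$B = \frac{2809}{3}$ ($B = \left(1 - \frac{40}{3}\right) \left(-73\right) + 36 = \left(- \frac{37}{3}\right) \left(-73\right) + 36 = \frac{2701}{3} + 36 = \frac{2809}{3} \approx 936.33$)
$B - \left(-83 + 18 \left(-5\right)\right) = \frac{2809}{3} - \left(-83 + 18 \left(-5\right)\right) = \frac{2809}{3} - \left(-83 - 90\right) = \frac{2809}{3} - -173 = \frac{2809}{3} + 173 = \frac{3328}{3}$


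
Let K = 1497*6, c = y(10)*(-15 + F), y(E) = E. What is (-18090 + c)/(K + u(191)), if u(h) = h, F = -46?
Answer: -18700/9173 ≈ -2.0386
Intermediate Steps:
c = -610 (c = 10*(-15 - 46) = 10*(-61) = -610)
K = 8982
(-18090 + c)/(K + u(191)) = (-18090 - 610)/(8982 + 191) = -18700/9173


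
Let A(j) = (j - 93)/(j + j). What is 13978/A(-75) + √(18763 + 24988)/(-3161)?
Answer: 174725/14 - √43751/3161 ≈ 12480.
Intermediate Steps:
A(j) = (-93 + j)/(2*j) (A(j) = (-93 + j)/((2*j)) = (-93 + j)*(1/(2*j)) = (-93 + j)/(2*j))
13978/A(-75) + √(18763 + 24988)/(-3161) = 13978/(((½)*(-93 - 75)/(-75))) + √(18763 + 24988)/(-3161) = 13978/(((½)*(-1/75)*(-168))) + √43751*(-1/3161) = 13978/(28/25) - √43751/3161 = 13978*(25/28) - √43751/3161 = 174725/14 - √43751/3161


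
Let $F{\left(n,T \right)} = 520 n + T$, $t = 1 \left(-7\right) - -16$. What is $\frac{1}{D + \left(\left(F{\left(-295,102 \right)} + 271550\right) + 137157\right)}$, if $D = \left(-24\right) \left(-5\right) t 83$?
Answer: $\frac{1}{345049} \approx 2.8981 \cdot 10^{-6}$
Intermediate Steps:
$t = 9$ ($t = -7 + 16 = 9$)
$F{\left(n,T \right)} = T + 520 n$
$D = 89640$ ($D = \left(-24\right) \left(-5\right) 9 \cdot 83 = 120 \cdot 9 \cdot 83 = 1080 \cdot 83 = 89640$)
$\frac{1}{D + \left(\left(F{\left(-295,102 \right)} + 271550\right) + 137157\right)} = \frac{1}{89640 + \left(\left(\left(102 + 520 \left(-295\right)\right) + 271550\right) + 137157\right)} = \frac{1}{89640 + \left(\left(\left(102 - 153400\right) + 271550\right) + 137157\right)} = \frac{1}{89640 + \left(\left(-153298 + 271550\right) + 137157\right)} = \frac{1}{89640 + \left(118252 + 137157\right)} = \frac{1}{89640 + 255409} = \frac{1}{345049}$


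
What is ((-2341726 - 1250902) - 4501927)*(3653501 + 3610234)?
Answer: -58796702462925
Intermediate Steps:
((-2341726 - 1250902) - 4501927)*(3653501 + 3610234) = (-3592628 - 4501927)*7263735 = -8094555*7263735 = -58796702462925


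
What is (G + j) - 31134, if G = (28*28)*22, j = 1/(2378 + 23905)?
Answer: -364965737/26283 ≈ -13886.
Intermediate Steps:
j = 1/26283 ≈ 3.8047e-5
G = 17248 (G = 784*22 = 17248)
(G + j) - 31134 = (17248 + 1/26283) - 31134 = 453329185/26283 - 31134 = -364965737/26283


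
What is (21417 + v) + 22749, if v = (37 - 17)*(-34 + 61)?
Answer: 44706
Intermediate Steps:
v = 540 (v = 20*27 = 540)
(21417 + v) + 22749 = (21417 + 540) + 22749 = 21957 + 22749 = 44706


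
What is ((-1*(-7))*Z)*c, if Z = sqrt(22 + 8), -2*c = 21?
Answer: -147*sqrt(30)/2 ≈ -402.58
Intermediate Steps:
c = -21/2 (c = -1/2*21 = -21/2 ≈ -10.500)
Z = sqrt(30) ≈ 5.4772
((-1*(-7))*Z)*c = ((-1*(-7))*sqrt(30))*(-21/2) = (7*sqrt(30))*(-21/2) = -147*sqrt(30)/2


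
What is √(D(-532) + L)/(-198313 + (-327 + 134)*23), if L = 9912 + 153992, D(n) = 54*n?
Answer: -√33794/101376 ≈ -0.0018134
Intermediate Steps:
L = 163904
√(D(-532) + L)/(-198313 + (-327 + 134)*23) = √(54*(-532) + 163904)/(-198313 + (-327 + 134)*23) = √(-28728 + 163904)/(-198313 - 193*23) = √135176/(-198313 - 4439) = (2*√33794)/(-202752) = (2*√33794)*(-1/202752) = -√33794/101376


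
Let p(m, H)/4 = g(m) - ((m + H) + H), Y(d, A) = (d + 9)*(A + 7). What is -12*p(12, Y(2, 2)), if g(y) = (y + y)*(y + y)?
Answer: -17568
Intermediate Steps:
Y(d, A) = (7 + A)*(9 + d) (Y(d, A) = (9 + d)*(7 + A) = (7 + A)*(9 + d))
g(y) = 4*y² (g(y) = (2*y)*(2*y) = 4*y²)
p(m, H) = -8*H - 4*m + 16*m² (p(m, H) = 4*(4*m² - ((m + H) + H)) = 4*(4*m² - ((H + m) + H)) = 4*(4*m² - (m + 2*H)) = 4*(4*m² + (-m - 2*H)) = 4*(-m - 2*H + 4*m²) = -8*H - 4*m + 16*m²)
-12*p(12, Y(2, 2)) = -12*(-8*(63 + 7*2 + 9*2 + 2*2) - 4*12 + 16*12²) = -12*(-8*(63 + 14 + 18 + 4) - 48 + 16*144) = -12*(-8*99 - 48 + 2304) = -12*(-792 - 48 + 2304) = -12*1464 = -17568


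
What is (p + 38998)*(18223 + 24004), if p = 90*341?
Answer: 2942715176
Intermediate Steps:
p = 30690
(p + 38998)*(18223 + 24004) = (30690 + 38998)*(18223 + 24004) = 69688*42227 = 2942715176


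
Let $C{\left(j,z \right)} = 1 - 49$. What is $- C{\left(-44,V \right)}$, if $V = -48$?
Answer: $48$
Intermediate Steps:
$C{\left(j,z \right)} = -48$ ($C{\left(j,z \right)} = 1 - 49 = -48$)
$- C{\left(-44,V \right)} = \left(-1\right) \left(-48\right) = 48$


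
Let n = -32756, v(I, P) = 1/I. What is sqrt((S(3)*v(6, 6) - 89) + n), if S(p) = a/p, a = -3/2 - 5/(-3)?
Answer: I*sqrt(10641777)/18 ≈ 181.23*I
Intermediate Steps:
a = 1/6 (a = -3*1/2 - 5*(-1/3) = -3/2 + 5/3 = 1/6 ≈ 0.16667)
S(p) = 1/(6*p)
sqrt((S(3)*v(6, 6) - 89) + n) = sqrt((((1/6)/3)/6 - 89) - 32756) = sqrt((((1/6)*(1/3))*(1/6) - 89) - 32756) = sqrt(((1/18)*(1/6) - 89) - 32756) = sqrt((1/108 - 89) - 32756) = sqrt(-9611/108 - 32756) = sqrt(-3547259/108) = I*sqrt(10641777)/18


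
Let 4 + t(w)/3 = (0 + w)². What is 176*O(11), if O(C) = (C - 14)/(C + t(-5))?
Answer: -264/37 ≈ -7.1351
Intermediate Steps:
t(w) = -12 + 3*w² (t(w) = -12 + 3*(0 + w)² = -12 + 3*w²)
O(C) = (-14 + C)/(63 + C) (O(C) = (C - 14)/(C + (-12 + 3*(-5)²)) = (-14 + C)/(C + (-12 + 3*25)) = (-14 + C)/(C + (-12 + 75)) = (-14 + C)/(C + 63) = (-14 + C)/(63 + C))
176*O(11) = 176*((-14 + 11)/(63 + 11)) = 176*(-3/74) = -264/37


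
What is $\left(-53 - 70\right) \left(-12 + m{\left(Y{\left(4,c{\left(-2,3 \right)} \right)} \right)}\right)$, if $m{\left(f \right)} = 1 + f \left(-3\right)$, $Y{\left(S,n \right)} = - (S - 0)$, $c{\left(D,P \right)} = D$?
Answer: $-123$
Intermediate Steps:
$Y{\left(S,n \right)} = - S$ ($Y{\left(S,n \right)} = - (S + 0) = - S$)
$m{\left(f \right)} = 1 - 3 f$
$\left(-53 - 70\right) \left(-12 + m{\left(Y{\left(4,c{\left(-2,3 \right)} \right)} \right)}\right) = \left(-53 - 70\right) \left(-12 - \left(-1 + 3 \left(\left(-1\right) 4\right)\right)\right) = \left(-53 - 70\right) \left(-12 + \left(1 - -12\right)\right) = - 123 \left(-12 + \left(1 + 12\right)\right) = - 123 \left(-12 + 13\right) = \left(-123\right) 1 = -123$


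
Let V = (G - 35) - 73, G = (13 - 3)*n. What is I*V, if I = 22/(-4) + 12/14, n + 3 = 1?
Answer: 4160/7 ≈ 594.29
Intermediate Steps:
n = -2 (n = -3 + 1 = -2)
G = -20 (G = (13 - 3)*(-2) = 10*(-2) = -20)
V = -128 (V = (-20 - 35) - 73 = -55 - 73 = -128)
I = -65/14 (I = 22*(-1/4) + 12*(1/14) = -11/2 + 6/7 = -65/14 ≈ -4.6429)
I*V = -65/14*(-128) = 4160/7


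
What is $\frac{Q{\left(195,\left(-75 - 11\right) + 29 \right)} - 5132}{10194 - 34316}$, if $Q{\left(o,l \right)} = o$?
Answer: $\frac{4937}{24122} \approx 0.20467$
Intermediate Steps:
$\frac{Q{\left(195,\left(-75 - 11\right) + 29 \right)} - 5132}{10194 - 34316} = \frac{195 - 5132}{10194 - 34316} = - \frac{4937}{-24122} = \left(-4937\right) \left(- \frac{1}{24122}\right) = \frac{4937}{24122}$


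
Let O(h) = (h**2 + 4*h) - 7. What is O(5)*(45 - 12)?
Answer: 1254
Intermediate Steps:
O(h) = -7 + h**2 + 4*h
O(5)*(45 - 12) = (-7 + 5**2 + 4*5)*(45 - 12) = (-7 + 25 + 20)*33 = 38*33 = 1254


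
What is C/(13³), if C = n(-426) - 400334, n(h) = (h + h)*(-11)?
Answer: -30074/169 ≈ -177.95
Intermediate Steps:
n(h) = -22*h (n(h) = (2*h)*(-11) = -22*h)
C = -390962 (C = -22*(-426) - 400334 = 9372 - 400334 = -390962)
C/(13³) = -390962/(13³) = -390962/2197 = -390962*1/2197 = -30074/169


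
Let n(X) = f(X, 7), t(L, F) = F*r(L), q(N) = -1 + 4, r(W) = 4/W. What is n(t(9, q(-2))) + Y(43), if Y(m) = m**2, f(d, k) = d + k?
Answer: 5572/3 ≈ 1857.3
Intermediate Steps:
q(N) = 3
t(L, F) = 4*F/L (t(L, F) = F*(4/L) = 4*F/L)
n(X) = 7 + X (n(X) = X + 7 = 7 + X)
n(t(9, q(-2))) + Y(43) = (7 + 4*3/9) + 43**2 = (7 + 4*3*(1/9)) + 1849 = (7 + 4/3) + 1849 = 25/3 + 1849 = 5572/3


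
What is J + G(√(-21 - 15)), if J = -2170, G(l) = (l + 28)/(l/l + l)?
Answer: -80226/37 - 162*I/37 ≈ -2168.3 - 4.3784*I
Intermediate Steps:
G(l) = (28 + l)/(1 + l)
J + G(√(-21 - 15)) = -2170 + (28 + √(-21 - 15))/(1 + √(-21 - 15)) = -2170 + (28 + √(-36))/(1 + √(-36)) = -2170 + (28 + 6*I)/(1 + 6*I) = -2170 + ((1 - 6*I)/37)*(28 + 6*I) = -2170 + (1 - 6*I)*(28 + 6*I)/37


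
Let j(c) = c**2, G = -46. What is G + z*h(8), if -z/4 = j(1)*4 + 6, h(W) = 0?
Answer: -46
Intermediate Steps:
z = -40 (z = -4*(1**2*4 + 6) = -4*(1*4 + 6) = -4*(4 + 6) = -4*10 = -40)
G + z*h(8) = -46 - 40*0 = -46 + 0 = -46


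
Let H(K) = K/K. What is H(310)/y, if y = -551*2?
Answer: -1/1102 ≈ -0.00090744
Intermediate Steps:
H(K) = 1
y = -1102
H(310)/y = 1/(-1102) = 1*(-1/1102) = -1/1102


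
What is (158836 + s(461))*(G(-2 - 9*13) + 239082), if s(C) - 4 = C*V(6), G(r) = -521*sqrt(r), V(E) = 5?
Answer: 38526868890 - 83956545*I*sqrt(119) ≈ 3.8527e+10 - 9.1586e+8*I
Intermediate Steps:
s(C) = 4 + 5*C (s(C) = 4 + C*5 = 4 + 5*C)
(158836 + s(461))*(G(-2 - 9*13) + 239082) = (158836 + (4 + 5*461))*(-521*sqrt(-2 - 9*13) + 239082) = (158836 + (4 + 2305))*(-521*sqrt(-2 - 117) + 239082) = (158836 + 2309)*(-521*I*sqrt(119) + 239082) = 161145*(-521*I*sqrt(119) + 239082) = 161145*(239082 - 521*I*sqrt(119)) = 38526868890 - 83956545*I*sqrt(119)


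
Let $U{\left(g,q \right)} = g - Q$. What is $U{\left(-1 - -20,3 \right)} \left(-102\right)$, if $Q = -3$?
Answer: $-2244$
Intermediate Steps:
$U{\left(g,q \right)} = 3 + g$ ($U{\left(g,q \right)} = g - -3 = g + 3 = 3 + g$)
$U{\left(-1 - -20,3 \right)} \left(-102\right) = \left(3 - -19\right) \left(-102\right) = \left(3 + \left(-1 + 20\right)\right) \left(-102\right) = \left(3 + 19\right) \left(-102\right) = 22 \left(-102\right) = -2244$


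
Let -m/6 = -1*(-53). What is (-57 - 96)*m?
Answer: 48654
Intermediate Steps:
m = -318 (m = -(-6)*(-53) = -6*53 = -318)
(-57 - 96)*m = (-57 - 96)*(-318) = -153*(-318) = 48654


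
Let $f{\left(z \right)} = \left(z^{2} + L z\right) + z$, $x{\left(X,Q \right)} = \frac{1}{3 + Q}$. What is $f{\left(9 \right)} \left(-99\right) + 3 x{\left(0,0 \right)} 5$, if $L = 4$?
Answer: $-12469$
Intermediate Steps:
$f{\left(z \right)} = z^{2} + 5 z$ ($f{\left(z \right)} = \left(z^{2} + 4 z\right) + z = z^{2} + 5 z$)
$f{\left(9 \right)} \left(-99\right) + 3 x{\left(0,0 \right)} 5 = 9 \left(5 + 9\right) \left(-99\right) + \frac{3}{3 + 0} \cdot 5 = 9 \cdot 14 \left(-99\right) + \frac{3}{3} \cdot 5 = 126 \left(-99\right) + 3 \cdot \frac{1}{3} \cdot 5 = -12474 + 1 \cdot 5 = -12474 + 5 = -12469$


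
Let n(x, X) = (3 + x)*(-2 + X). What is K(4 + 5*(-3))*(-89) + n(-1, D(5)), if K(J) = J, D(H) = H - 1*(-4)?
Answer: 993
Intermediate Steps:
D(H) = 4 + H (D(H) = H + 4 = 4 + H)
n(x, X) = (-2 + X)*(3 + x)
K(4 + 5*(-3))*(-89) + n(-1, D(5)) = (4 + 5*(-3))*(-89) + (-6 - 2*(-1) + 3*(4 + 5) + (4 + 5)*(-1)) = (4 - 15)*(-89) + (-6 + 2 + 3*9 + 9*(-1)) = -11*(-89) + (-6 + 2 + 27 - 9) = 979 + 14 = 993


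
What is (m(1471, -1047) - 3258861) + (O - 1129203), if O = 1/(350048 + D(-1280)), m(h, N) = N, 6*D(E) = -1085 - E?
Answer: -3073084346869/700161 ≈ -4.3891e+6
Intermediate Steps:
D(E) = -1085/6 - E/6 (D(E) = (-1085 - E)/6 = -1085/6 - E/6)
O = 2/700161 (O = 1/(350048 + (-1085/6 - ⅙*(-1280))) = 1/(350048 + (-1085/6 + 640/3)) = 1/(350048 + 65/2) = 1/(700161/2) = 2/700161 ≈ 2.8565e-6)
(m(1471, -1047) - 3258861) + (O - 1129203) = (-1047 - 3258861) + (2/700161 - 1129203) = -3259908 - 790623901681/700161 = -3073084346869/700161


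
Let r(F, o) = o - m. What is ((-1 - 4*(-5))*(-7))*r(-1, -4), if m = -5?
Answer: -133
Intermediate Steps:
r(F, o) = 5 + o (r(F, o) = o - 1*(-5) = o + 5 = 5 + o)
((-1 - 4*(-5))*(-7))*r(-1, -4) = ((-1 - 4*(-5))*(-7))*(5 - 4) = ((-1 + 20)*(-7))*1 = (19*(-7))*1 = -133*1 = -133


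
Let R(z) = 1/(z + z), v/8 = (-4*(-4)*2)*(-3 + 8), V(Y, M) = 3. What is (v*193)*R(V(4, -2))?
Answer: 123520/3 ≈ 41173.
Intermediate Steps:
v = 1280 (v = 8*((-4*(-4)*2)*(-3 + 8)) = 8*((16*2)*5) = 8*(32*5) = 8*160 = 1280)
R(z) = 1/(2*z)
(v*193)*R(V(4, -2)) = (1280*193)*((½)/3) = 247040*((½)*(⅓)) = 247040*(⅙) = 123520/3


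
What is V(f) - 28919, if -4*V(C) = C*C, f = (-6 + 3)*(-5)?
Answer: -115901/4 ≈ -28975.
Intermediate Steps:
f = 15 (f = -3*(-5) = 15)
V(C) = -C²/4 (V(C) = -C*C/4 = -C²/4)
V(f) - 28919 = -¼*15² - 28919 = -¼*225 - 28919 = -225/4 - 28919 = -115901/4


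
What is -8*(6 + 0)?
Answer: -48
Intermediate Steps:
-8*(6 + 0) = -48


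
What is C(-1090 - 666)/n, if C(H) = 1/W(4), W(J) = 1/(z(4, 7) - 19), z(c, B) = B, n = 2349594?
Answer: -2/391599 ≈ -5.1073e-6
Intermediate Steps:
W(J) = -1/12 (W(J) = 1/(7 - 19) = 1/(-12) = -1/12)
C(H) = -12 (C(H) = 1/(-1/12) = -12)
C(-1090 - 666)/n = -12/2349594 = -12*1/2349594 = -2/391599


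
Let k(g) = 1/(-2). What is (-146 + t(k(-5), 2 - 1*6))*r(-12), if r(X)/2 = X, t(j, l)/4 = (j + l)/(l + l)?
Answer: 3450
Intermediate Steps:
k(g) = -½
t(j, l) = 2*(j + l)/l (t(j, l) = 4*((j + l)/(l + l)) = 4*((j + l)/((2*l))) = 4*((j + l)*(1/(2*l))) = 4*((j + l)/(2*l)) = 2*(j + l)/l)
r(X) = 2*X
(-146 + t(k(-5), 2 - 1*6))*r(-12) = (-146 + (2 + 2*(-½)/(2 - 1*6)))*(2*(-12)) = (-146 + (2 + 2*(-½)/(2 - 6)))*(-24) = (-146 + (2 + 2*(-½)/(-4)))*(-24) = (-146 + (2 + 2*(-½)*(-¼)))*(-24) = (-146 + (2 + ¼))*(-24) = (-146 + 9/4)*(-24) = -575/4*(-24) = 3450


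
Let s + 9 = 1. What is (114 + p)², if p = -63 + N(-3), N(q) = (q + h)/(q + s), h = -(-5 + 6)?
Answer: 319225/121 ≈ 2638.2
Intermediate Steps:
s = -8 (s = -9 + 1 = -8)
h = -1 (h = -1*1 = -1)
N(q) = (-1 + q)/(-8 + q) (N(q) = (q - 1)/(q - 8) = (-1 + q)/(-8 + q))
p = -689/11 (p = -63 + (-1 - 3)/(-8 - 3) = -63 - 4/(-11) = -63 - 1/11*(-4) = -63 + 4/11 = -689/11 ≈ -62.636)
(114 + p)² = (114 - 689/11)² = (565/11)² = 319225/121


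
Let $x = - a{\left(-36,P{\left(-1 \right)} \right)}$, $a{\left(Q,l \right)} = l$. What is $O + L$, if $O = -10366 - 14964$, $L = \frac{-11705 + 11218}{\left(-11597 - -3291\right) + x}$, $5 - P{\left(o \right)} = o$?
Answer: $- \frac{210542473}{8312} \approx -25330.0$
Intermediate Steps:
$P{\left(o \right)} = 5 - o$
$x = -6$ ($x = - (5 - -1) = - (5 + 1) = \left(-1\right) 6 = -6$)
$L = \frac{487}{8312}$ ($L = \frac{-11705 + 11218}{\left(-11597 - -3291\right) - 6} = - \frac{487}{\left(-11597 + 3291\right) - 6} = - \frac{487}{-8306 - 6} = - \frac{487}{-8312} = \left(-487\right) \left(- \frac{1}{8312}\right) = \frac{487}{8312} \approx 0.05859$)
$O = -25330$
$O + L = -25330 + \frac{487}{8312} = - \frac{210542473}{8312}$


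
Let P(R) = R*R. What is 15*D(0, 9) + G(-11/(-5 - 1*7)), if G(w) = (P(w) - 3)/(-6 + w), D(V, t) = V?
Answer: 311/732 ≈ 0.42486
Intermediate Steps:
P(R) = R²
G(w) = (-3 + w²)/(-6 + w) (G(w) = (w² - 3)/(-6 + w) = (-3 + w²)/(-6 + w))
15*D(0, 9) + G(-11/(-5 - 1*7)) = 15*0 + (-3 + (-11/(-5 - 1*7))²)/(-6 - 11/(-5 - 1*7)) = 0 + (-3 + (-11/(-5 - 7))²)/(-6 - 11/(-5 - 7)) = 0 + (-3 + (-11/(-12))²)/(-6 - 11/(-12)) = 0 + (-3 + (-11*(-1/12))²)/(-6 - 11*(-1/12)) = 0 + (-3 + (11/12)²)/(-6 + 11/12) = 0 + (-3 + 121/144)/(-61/12) = 0 - 12/61*(-311/144) = 0 + 311/732 = 311/732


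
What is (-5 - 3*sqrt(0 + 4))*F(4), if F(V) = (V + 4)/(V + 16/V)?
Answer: -11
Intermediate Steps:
F(V) = (4 + V)/(V + 16/V)
(-5 - 3*sqrt(0 + 4))*F(4) = (-5 - 3*sqrt(0 + 4))*(4*(4 + 4)/(16 + 4**2)) = (-5 - 3*sqrt(4))*(4*8/(16 + 16)) = (-5 - 3*2)*(4*8/32) = (-5 - 6)*(4*(1/32)*8) = -11*1 = -11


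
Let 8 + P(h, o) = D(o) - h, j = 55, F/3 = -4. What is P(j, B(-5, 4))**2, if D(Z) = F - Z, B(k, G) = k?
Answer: 4900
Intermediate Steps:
F = -12 (F = 3*(-4) = -12)
D(Z) = -12 - Z
P(h, o) = -20 - h - o (P(h, o) = -8 + ((-12 - o) - h) = -8 + (-12 - h - o) = -20 - h - o)
P(j, B(-5, 4))**2 = (-20 - 1*55 - 1*(-5))**2 = (-20 - 55 + 5)**2 = (-70)**2 = 4900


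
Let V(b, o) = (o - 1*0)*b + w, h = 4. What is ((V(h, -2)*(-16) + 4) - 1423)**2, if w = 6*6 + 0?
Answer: 3485689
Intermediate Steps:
w = 36 (w = 36 + 0 = 36)
V(b, o) = 36 + b*o (V(b, o) = (o - 1*0)*b + 36 = (o + 0)*b + 36 = o*b + 36 = b*o + 36 = 36 + b*o)
((V(h, -2)*(-16) + 4) - 1423)**2 = (((36 + 4*(-2))*(-16) + 4) - 1423)**2 = (((36 - 8)*(-16) + 4) - 1423)**2 = ((28*(-16) + 4) - 1423)**2 = ((-448 + 4) - 1423)**2 = (-444 - 1423)**2 = (-1867)**2 = 3485689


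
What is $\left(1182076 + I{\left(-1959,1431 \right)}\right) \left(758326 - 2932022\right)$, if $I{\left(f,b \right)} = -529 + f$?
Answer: $-2564065717248$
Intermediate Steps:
$\left(1182076 + I{\left(-1959,1431 \right)}\right) \left(758326 - 2932022\right) = \left(1182076 - 2488\right) \left(758326 - 2932022\right) = \left(1182076 - 2488\right) \left(-2173696\right) = 1179588 \left(-2173696\right) = -2564065717248$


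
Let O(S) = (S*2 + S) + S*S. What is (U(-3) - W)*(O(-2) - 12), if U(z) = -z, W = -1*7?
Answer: -140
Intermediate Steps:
W = -7
O(S) = S**2 + 3*S (O(S) = (2*S + S) + S**2 = 3*S + S**2 = S**2 + 3*S)
(U(-3) - W)*(O(-2) - 12) = (-1*(-3) - 1*(-7))*(-2*(3 - 2) - 12) = (3 + 7)*(-2*1 - 12) = 10*(-2 - 12) = 10*(-14) = -140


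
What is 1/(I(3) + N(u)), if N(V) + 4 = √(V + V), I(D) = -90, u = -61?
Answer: -47/4479 - I*√122/8958 ≈ -0.010493 - 0.001233*I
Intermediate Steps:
N(V) = -4 + √2*√V (N(V) = -4 + √(V + V) = -4 + √(2*V) = -4 + √2*√V)
1/(I(3) + N(u)) = 1/(-90 + (-4 + √2*√(-61))) = 1/(-90 + (-4 + √2*(I*√61))) = 1/(-90 + (-4 + I*√122)) = 1/(-94 + I*√122)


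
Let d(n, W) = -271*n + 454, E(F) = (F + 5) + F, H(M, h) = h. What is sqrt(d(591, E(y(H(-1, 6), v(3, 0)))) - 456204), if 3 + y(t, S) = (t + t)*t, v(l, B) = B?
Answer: I*sqrt(615911) ≈ 784.8*I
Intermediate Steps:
y(t, S) = -3 + 2*t**2 (y(t, S) = -3 + (t + t)*t = -3 + (2*t)*t = -3 + 2*t**2)
E(F) = 5 + 2*F (E(F) = (5 + F) + F = 5 + 2*F)
d(n, W) = 454 - 271*n
sqrt(d(591, E(y(H(-1, 6), v(3, 0)))) - 456204) = sqrt((454 - 271*591) - 456204) = sqrt((454 - 160161) - 456204) = sqrt(-159707 - 456204) = sqrt(-615911) = I*sqrt(615911)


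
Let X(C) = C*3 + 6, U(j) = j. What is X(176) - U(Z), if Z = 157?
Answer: 377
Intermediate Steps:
X(C) = 6 + 3*C (X(C) = 3*C + 6 = 6 + 3*C)
X(176) - U(Z) = (6 + 3*176) - 1*157 = (6 + 528) - 157 = 534 - 157 = 377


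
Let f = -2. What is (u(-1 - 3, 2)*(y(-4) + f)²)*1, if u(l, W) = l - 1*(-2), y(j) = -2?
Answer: -32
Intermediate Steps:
u(l, W) = 2 + l (u(l, W) = l + 2 = 2 + l)
(u(-1 - 3, 2)*(y(-4) + f)²)*1 = ((2 + (-1 - 3))*(-2 - 2)²)*1 = ((2 - 4)*(-4)²)*1 = -2*16*1 = -32*1 = -32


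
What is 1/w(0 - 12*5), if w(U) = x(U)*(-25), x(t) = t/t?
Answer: -1/25 ≈ -0.040000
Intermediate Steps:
x(t) = 1
w(U) = -25 (w(U) = 1*(-25) = -25)
1/w(0 - 12*5) = 1/(-25) = -1/25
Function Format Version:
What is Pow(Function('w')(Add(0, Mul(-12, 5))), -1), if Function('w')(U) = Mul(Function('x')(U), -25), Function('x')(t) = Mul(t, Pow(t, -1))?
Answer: Rational(-1, 25) ≈ -0.040000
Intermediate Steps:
Function('x')(t) = 1
Function('w')(U) = -25 (Function('w')(U) = Mul(1, -25) = -25)
Pow(Function('w')(Add(0, Mul(-12, 5))), -1) = Pow(-25, -1) = Rational(-1, 25)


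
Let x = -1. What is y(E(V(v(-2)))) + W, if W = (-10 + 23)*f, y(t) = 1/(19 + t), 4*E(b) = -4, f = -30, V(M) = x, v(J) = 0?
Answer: -7019/18 ≈ -389.94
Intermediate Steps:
V(M) = -1
E(b) = -1 (E(b) = (¼)*(-4) = -1)
W = -390 (W = (-10 + 23)*(-30) = 13*(-30) = -390)
y(E(V(v(-2)))) + W = 1/(19 - 1) - 390 = 1/18 - 390 = -7019/18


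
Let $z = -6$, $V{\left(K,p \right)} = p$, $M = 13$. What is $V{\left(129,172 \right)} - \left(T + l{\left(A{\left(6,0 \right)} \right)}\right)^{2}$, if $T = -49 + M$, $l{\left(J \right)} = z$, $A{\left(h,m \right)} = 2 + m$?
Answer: $-1592$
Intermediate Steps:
$l{\left(J \right)} = -6$
$T = -36$ ($T = -49 + 13 = -36$)
$V{\left(129,172 \right)} - \left(T + l{\left(A{\left(6,0 \right)} \right)}\right)^{2} = 172 - \left(-36 - 6\right)^{2} = 172 - \left(-42\right)^{2} = 172 - 1764 = -1592$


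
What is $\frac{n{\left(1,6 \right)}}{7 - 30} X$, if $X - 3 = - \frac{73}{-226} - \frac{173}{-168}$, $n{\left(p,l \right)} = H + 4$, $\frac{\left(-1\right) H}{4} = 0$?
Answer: $- \frac{82633}{109158} \approx -0.757$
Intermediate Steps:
$H = 0$ ($H = \left(-4\right) 0 = 0$)
$n{\left(p,l \right)} = 4$ ($n{\left(p,l \right)} = 0 + 4 = 4$)
$X = \frac{82633}{18984}$ ($X = 3 - \left(- \frac{173}{168} - \frac{73}{226}\right) = 3 - - \frac{25681}{18984} = 3 + \left(\frac{73}{226} + \frac{173}{168}\right) = 3 + \frac{25681}{18984} = \frac{82633}{18984} \approx 4.3528$)
$\frac{n{\left(1,6 \right)}}{7 - 30} X = \frac{4}{7 - 30} \cdot \frac{82633}{18984} = \frac{4}{-23} \cdot \frac{82633}{18984} = 4 \left(- \frac{1}{23}\right) \frac{82633}{18984} = \left(- \frac{4}{23}\right) \frac{82633}{18984} = - \frac{82633}{109158}$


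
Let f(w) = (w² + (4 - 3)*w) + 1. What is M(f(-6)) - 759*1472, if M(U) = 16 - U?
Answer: -1117263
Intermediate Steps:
f(w) = 1 + w + w² (f(w) = (w² + 1*w) + 1 = (w² + w) + 1 = (w + w²) + 1 = 1 + w + w²)
M(f(-6)) - 759*1472 = (16 - (1 - 6 + (-6)²)) - 759*1472 = (16 - (1 - 6 + 36)) - 1117248 = (16 - 1*31) - 1117248 = (16 - 31) - 1117248 = -15 - 1117248 = -1117263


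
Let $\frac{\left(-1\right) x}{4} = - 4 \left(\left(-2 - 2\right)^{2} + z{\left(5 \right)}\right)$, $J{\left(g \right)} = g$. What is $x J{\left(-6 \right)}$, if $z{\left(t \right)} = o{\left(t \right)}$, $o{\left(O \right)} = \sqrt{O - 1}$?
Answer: $-1728$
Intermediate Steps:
$o{\left(O \right)} = \sqrt{-1 + O}$
$z{\left(t \right)} = \sqrt{-1 + t}$
$x = 288$ ($x = - 4 \left(- 4 \left(\left(-2 - 2\right)^{2} + \sqrt{-1 + 5}\right)\right) = - 4 \left(- 4 \left(\left(-4\right)^{2} + \sqrt{4}\right)\right) = - 4 \left(- 4 \left(16 + 2\right)\right) = - 4 \left(\left(-4\right) 18\right) = \left(-4\right) \left(-72\right) = 288$)
$x J{\left(-6 \right)} = 288 \left(-6\right) = -1728$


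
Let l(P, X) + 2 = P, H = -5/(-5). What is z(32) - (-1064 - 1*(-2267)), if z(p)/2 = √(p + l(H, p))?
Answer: -1203 + 2*√31 ≈ -1191.9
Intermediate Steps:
H = 1 (H = -5*(-⅕) = 1)
l(P, X) = -2 + P
z(p) = 2*√(-1 + p) (z(p) = 2*√(p + (-2 + 1)) = 2*√(p - 1) = 2*√(-1 + p))
z(32) - (-1064 - 1*(-2267)) = 2*√(-1 + 32) - (-1064 - 1*(-2267)) = 2*√31 - (-1064 + 2267) = 2*√31 - 1*1203 = 2*√31 - 1203 = -1203 + 2*√31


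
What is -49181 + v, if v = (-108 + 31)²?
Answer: -43252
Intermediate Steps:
v = 5929 (v = (-77)² = 5929)
-49181 + v = -49181 + 5929 = -43252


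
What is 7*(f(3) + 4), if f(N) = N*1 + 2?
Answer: 63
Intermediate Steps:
f(N) = 2 + N (f(N) = N + 2 = 2 + N)
7*(f(3) + 4) = 7*((2 + 3) + 4) = 7*(5 + 4) = 7*9 = 63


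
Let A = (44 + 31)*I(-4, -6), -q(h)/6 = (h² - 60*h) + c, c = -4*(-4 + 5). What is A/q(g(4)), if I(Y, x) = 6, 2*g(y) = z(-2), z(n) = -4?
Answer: -5/8 ≈ -0.62500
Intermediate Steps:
g(y) = -2 (g(y) = (½)*(-4) = -2)
c = -4 (c = -4*1 = -4)
q(h) = 24 - 6*h² + 360*h (q(h) = -6*((h² - 60*h) - 4) = -6*(-4 + h² - 60*h) = 24 - 6*h² + 360*h)
A = 450 (A = (44 + 31)*6 = 75*6 = 450)
A/q(g(4)) = 450/(24 - 6*(-2)² + 360*(-2)) = 450/(24 - 6*4 - 720) = 450/(24 - 24 - 720) = 450/(-720) = 450*(-1/720) = -5/8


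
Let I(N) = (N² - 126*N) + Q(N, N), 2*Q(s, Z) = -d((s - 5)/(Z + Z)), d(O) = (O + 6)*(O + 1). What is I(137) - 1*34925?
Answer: -627312574/18769 ≈ -33423.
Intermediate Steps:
d(O) = (1 + O)*(6 + O) (d(O) = (6 + O)*(1 + O) = (1 + O)*(6 + O))
Q(s, Z) = -3 - 7*(-5 + s)/(4*Z) - (-5 + s)²/(8*Z²) (Q(s, Z) = (-(6 + ((s - 5)/(Z + Z))² + 7*((s - 5)/(Z + Z))))/2 = (-(6 + ((-5 + s)/((2*Z)))² + 7*((-5 + s)/((2*Z)))))/2 = (-(6 + ((-5 + s)*(1/(2*Z)))² + 7*((-5 + s)*(1/(2*Z)))))/2 = (-(6 + ((-5 + s)/(2*Z))² + 7*((-5 + s)/(2*Z))))/2 = (-(6 + (-5 + s)²/(4*Z²) + 7*(-5 + s)/(2*Z)))/2 = (-6 - 7*(-5 + s)/(2*Z) - (-5 + s)²/(4*Z²))/2 = -3 - 7*(-5 + s)/(4*Z) - (-5 + s)²/(8*Z²))
I(N) = N² - 126*N + (-(-5 + N)² - 24*N² + 14*N*(5 - N))/(8*N²) (I(N) = (N² - 126*N) + (-(-5 + N)² - 24*N² + 14*N*(5 - N))/(8*N²) = N² - 126*N + (-(-5 + N)² - 24*N² + 14*N*(5 - N))/(8*N²))
I(137) - 1*34925 = (-39/8 + 137² - 126*137 + 10/137 - 25/8/137²) - 1*34925 = (-39/8 + 18769 - 17262 + 10*(1/137) - 25/8*1/18769) - 34925 = (-39/8 + 18769 - 17262 + 10/137 - 25/150152) - 34925 = 28194751/18769 - 34925 = -627312574/18769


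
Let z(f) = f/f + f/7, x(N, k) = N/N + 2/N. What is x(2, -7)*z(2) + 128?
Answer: 914/7 ≈ 130.57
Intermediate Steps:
x(N, k) = 1 + 2/N
z(f) = 1 + f/7 (z(f) = 1 + f*(⅐) = 1 + f/7)
x(2, -7)*z(2) + 128 = ((2 + 2)/2)*(1 + (⅐)*2) + 128 = ((½)*4)*(1 + 2/7) + 128 = 2*(9/7) + 128 = 18/7 + 128 = 914/7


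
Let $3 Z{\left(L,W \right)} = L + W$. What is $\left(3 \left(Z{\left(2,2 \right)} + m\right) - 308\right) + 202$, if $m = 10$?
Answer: $-72$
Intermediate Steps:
$Z{\left(L,W \right)} = \frac{L}{3} + \frac{W}{3}$ ($Z{\left(L,W \right)} = \frac{L + W}{3} = \frac{L}{3} + \frac{W}{3}$)
$\left(3 \left(Z{\left(2,2 \right)} + m\right) - 308\right) + 202 = \left(3 \left(\left(\frac{1}{3} \cdot 2 + \frac{1}{3} \cdot 2\right) + 10\right) - 308\right) + 202 = \left(3 \left(\left(\frac{2}{3} + \frac{2}{3}\right) + 10\right) - 308\right) + 202 = \left(3 \left(\frac{4}{3} + 10\right) - 308\right) + 202 = \left(3 \cdot \frac{34}{3} - 308\right) + 202 = \left(34 - 308\right) + 202 = -274 + 202 = -72$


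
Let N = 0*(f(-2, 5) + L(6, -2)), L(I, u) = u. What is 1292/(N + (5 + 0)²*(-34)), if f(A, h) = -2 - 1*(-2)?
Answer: -38/25 ≈ -1.5200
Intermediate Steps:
f(A, h) = 0 (f(A, h) = -2 + 2 = 0)
N = 0 (N = 0*(0 - 2) = 0*(-2) = 0)
1292/(N + (5 + 0)²*(-34)) = 1292/(0 + (5 + 0)²*(-34)) = 1292/(0 + 5²*(-34)) = 1292/(0 + 25*(-34)) = 1292/(0 - 850) = 1292/(-850) = 1292*(-1/850) = -38/25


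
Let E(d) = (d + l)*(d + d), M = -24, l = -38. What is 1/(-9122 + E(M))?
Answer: -1/6146 ≈ -0.00016271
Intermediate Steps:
E(d) = 2*d*(-38 + d) (E(d) = (d - 38)*(d + d) = (-38 + d)*(2*d) = 2*d*(-38 + d))
1/(-9122 + E(M)) = 1/(-9122 + 2*(-24)*(-38 - 24)) = 1/(-9122 + 2*(-24)*(-62)) = 1/(-9122 + 2976) = 1/(-6146) = -1/6146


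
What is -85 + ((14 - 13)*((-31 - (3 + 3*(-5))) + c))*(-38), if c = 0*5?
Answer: 637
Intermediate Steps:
c = 0
-85 + ((14 - 13)*((-31 - (3 + 3*(-5))) + c))*(-38) = -85 + ((14 - 13)*((-31 - (3 + 3*(-5))) + 0))*(-38) = -85 + (1*((-31 - (3 - 15)) + 0))*(-38) = -85 + (1*((-31 - 1*(-12)) + 0))*(-38) = -85 + (1*((-31 + 12) + 0))*(-38) = -85 + (1*(-19 + 0))*(-38) = -85 + (1*(-19))*(-38) = -85 - 19*(-38) = -85 + 722 = 637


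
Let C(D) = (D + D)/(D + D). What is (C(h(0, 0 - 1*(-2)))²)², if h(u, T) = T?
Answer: 1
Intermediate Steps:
C(D) = 1 (C(D) = (2*D)/((2*D)) = (2*D)*(1/(2*D)) = 1)
(C(h(0, 0 - 1*(-2)))²)² = (1²)² = 1² = 1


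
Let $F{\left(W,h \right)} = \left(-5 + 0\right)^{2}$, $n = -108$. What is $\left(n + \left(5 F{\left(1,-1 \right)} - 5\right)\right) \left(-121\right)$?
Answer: $-1452$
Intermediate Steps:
$F{\left(W,h \right)} = 25$ ($F{\left(W,h \right)} = \left(-5\right)^{2} = 25$)
$\left(n + \left(5 F{\left(1,-1 \right)} - 5\right)\right) \left(-121\right) = \left(-108 + \left(5 \cdot 25 - 5\right)\right) \left(-121\right) = \left(-108 + \left(125 - 5\right)\right) \left(-121\right) = \left(-108 + 120\right) \left(-121\right) = 12 \left(-121\right) = -1452$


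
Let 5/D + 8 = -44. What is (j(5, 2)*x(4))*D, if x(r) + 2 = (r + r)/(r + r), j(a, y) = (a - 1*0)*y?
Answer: 25/26 ≈ 0.96154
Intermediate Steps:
D = -5/52 (D = 5/(-8 - 44) = 5/(-52) = 5*(-1/52) = -5/52 ≈ -0.096154)
j(a, y) = a*y (j(a, y) = (a + 0)*y = a*y)
x(r) = -1 (x(r) = -2 + (r + r)/(r + r) = -2 + (2*r)/((2*r)) = -2 + (2*r)*(1/(2*r)) = -2 + 1 = -1)
(j(5, 2)*x(4))*D = ((5*2)*(-1))*(-5/52) = (10*(-1))*(-5/52) = -10*(-5/52) = 25/26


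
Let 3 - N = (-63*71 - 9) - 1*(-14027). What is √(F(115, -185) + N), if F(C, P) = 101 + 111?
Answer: I*√9330 ≈ 96.592*I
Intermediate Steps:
F(C, P) = 212
N = -9542 (N = 3 - ((-63*71 - 9) - 1*(-14027)) = 3 - ((-4473 - 9) + 14027) = 3 - (-4482 + 14027) = 3 - 1*9545 = 3 - 9545 = -9542)
√(F(115, -185) + N) = √(212 - 9542) = √(-9330) = I*√9330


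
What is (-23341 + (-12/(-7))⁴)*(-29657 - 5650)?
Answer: 1977933623535/2401 ≈ 8.2380e+8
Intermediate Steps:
(-23341 + (-12/(-7))⁴)*(-29657 - 5650) = (-23341 + (-12*(-⅐))⁴)*(-35307) = (-23341 + (12/7)⁴)*(-35307) = (-23341 + 20736/2401)*(-35307) = -56021005/2401*(-35307) = 1977933623535/2401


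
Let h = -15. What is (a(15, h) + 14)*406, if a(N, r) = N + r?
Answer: 5684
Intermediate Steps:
(a(15, h) + 14)*406 = ((15 - 15) + 14)*406 = (0 + 14)*406 = 14*406 = 5684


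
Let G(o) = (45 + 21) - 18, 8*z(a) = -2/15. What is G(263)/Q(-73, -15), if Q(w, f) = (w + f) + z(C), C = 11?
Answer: -2880/5281 ≈ -0.54535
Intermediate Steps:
z(a) = -1/60 (z(a) = (-2/15)/8 = (-2*1/15)/8 = (⅛)*(-2/15) = -1/60)
Q(w, f) = -1/60 + f + w (Q(w, f) = (w + f) - 1/60 = (f + w) - 1/60 = -1/60 + f + w)
G(o) = 48 (G(o) = 66 - 18 = 48)
G(263)/Q(-73, -15) = 48/(-1/60 - 15 - 73) = 48/(-5281/60) = 48*(-60/5281) = -2880/5281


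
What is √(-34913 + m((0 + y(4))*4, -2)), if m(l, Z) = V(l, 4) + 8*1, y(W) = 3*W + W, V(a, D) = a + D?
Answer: I*√34837 ≈ 186.65*I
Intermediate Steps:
V(a, D) = D + a
y(W) = 4*W
m(l, Z) = 12 + l (m(l, Z) = (4 + l) + 8*1 = (4 + l) + 8 = 12 + l)
√(-34913 + m((0 + y(4))*4, -2)) = √(-34913 + (12 + (0 + 4*4)*4)) = √(-34913 + (12 + (0 + 16)*4)) = √(-34913 + (12 + 16*4)) = √(-34913 + (12 + 64)) = √(-34913 + 76) = √(-34837) = I*√34837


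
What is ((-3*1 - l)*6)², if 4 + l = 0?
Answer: 36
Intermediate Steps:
l = -4 (l = -4 + 0 = -4)
((-3*1 - l)*6)² = ((-3*1 - 1*(-4))*6)² = ((-3 + 4)*6)² = (1*6)² = 6² = 36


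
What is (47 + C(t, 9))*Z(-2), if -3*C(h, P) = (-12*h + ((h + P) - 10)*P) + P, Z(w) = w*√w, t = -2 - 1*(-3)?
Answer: -96*I*√2 ≈ -135.76*I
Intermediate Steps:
t = 1 (t = -2 + 3 = 1)
Z(w) = w^(3/2)
C(h, P) = 4*h - P/3 - P*(-10 + P + h)/3 (C(h, P) = -((-12*h + ((h + P) - 10)*P) + P)/3 = -((-12*h + ((P + h) - 10)*P) + P)/3 = -((-12*h + (-10 + P + h)*P) + P)/3 = -((-12*h + P*(-10 + P + h)) + P)/3 = -(P - 12*h + P*(-10 + P + h))/3 = 4*h - P/3 - P*(-10 + P + h)/3)
(47 + C(t, 9))*Z(-2) = (47 + (3*9 + 4*1 - ⅓*9² - ⅓*9*1))*(-2)^(3/2) = (47 + (27 + 4 - ⅓*81 - 3))*(-2*I*√2) = (47 + (27 + 4 - 27 - 3))*(-2*I*√2) = (47 + 1)*(-2*I*√2) = 48*(-2*I*√2) = -96*I*√2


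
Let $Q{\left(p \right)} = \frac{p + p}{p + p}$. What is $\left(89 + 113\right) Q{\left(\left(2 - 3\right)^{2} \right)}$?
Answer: $202$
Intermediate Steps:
$Q{\left(p \right)} = 1$ ($Q{\left(p \right)} = \frac{2 p}{2 p} = 2 p \frac{1}{2 p} = 1$)
$\left(89 + 113\right) Q{\left(\left(2 - 3\right)^{2} \right)} = \left(89 + 113\right) 1 = 202 \cdot 1 = 202$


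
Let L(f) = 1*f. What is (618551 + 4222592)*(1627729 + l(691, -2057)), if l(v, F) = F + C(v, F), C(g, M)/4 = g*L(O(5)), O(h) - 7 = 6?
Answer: 8044062573372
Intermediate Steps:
O(h) = 13 (O(h) = 7 + 6 = 13)
L(f) = f
C(g, M) = 52*g (C(g, M) = 4*(g*13) = 4*(13*g) = 52*g)
l(v, F) = F + 52*v
(618551 + 4222592)*(1627729 + l(691, -2057)) = (618551 + 4222592)*(1627729 + (-2057 + 52*691)) = 4841143*(1627729 + (-2057 + 35932)) = 4841143*(1627729 + 33875) = 4841143*1661604 = 8044062573372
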